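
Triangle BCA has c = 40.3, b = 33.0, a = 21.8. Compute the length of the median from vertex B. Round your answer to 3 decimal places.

27.882

Median from B: ½√(2·c² + 2·a² − b²) ≈ 27.882.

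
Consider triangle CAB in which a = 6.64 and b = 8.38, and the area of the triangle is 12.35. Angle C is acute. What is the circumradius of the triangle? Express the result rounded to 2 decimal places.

From area = ½·a·b·sin C, we get sin C = 2·area/(a·b) ≈ 0.44390.
Taking the acute solution, ∠C ≈ 0.460 rad.
Law of cosines then gives c ≈ 3.8201.
Circumradius = c/(2 sin C) ≈ 4.3028.

R ≈ 4.30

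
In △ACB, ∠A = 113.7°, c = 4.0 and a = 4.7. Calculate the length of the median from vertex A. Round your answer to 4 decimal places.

Law of sines: sin C = c·sin A/a ≈ 0.77929.
Since a ≥ c, only the acute value applies: ∠C ≈ 51.20°.
Then ∠B = 180° − ∠A − ∠C ≈ 15.10°.
Law of sines gives b = a·sin B/sin A ≈ 1.3375.
Median from A: ½√(2·c² + 2·b² − a²) ≈ 1.8363.

1.8363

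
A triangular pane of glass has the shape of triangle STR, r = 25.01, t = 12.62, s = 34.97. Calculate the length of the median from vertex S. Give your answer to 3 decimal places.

Median from S: ½√(2·t² + 2·r² − s²) ≈ 9.309.

m_S ≈ 9.309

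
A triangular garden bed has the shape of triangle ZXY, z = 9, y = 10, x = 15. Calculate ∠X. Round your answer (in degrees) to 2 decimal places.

104.15

By the law of cosines, cos X = (y² + z² − x²) / (2·y·z) ≈ -0.24444, so ∠X ≈ 104.15°.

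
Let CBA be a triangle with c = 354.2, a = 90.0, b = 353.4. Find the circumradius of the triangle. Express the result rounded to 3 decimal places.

178.355

By the law of cosines, cos C = (b² + a² − c²) / (2·b·a) ≈ 0.11844, so ∠C ≈ 83.20°.
Circumradius = c/(2 sin C) ≈ 178.36.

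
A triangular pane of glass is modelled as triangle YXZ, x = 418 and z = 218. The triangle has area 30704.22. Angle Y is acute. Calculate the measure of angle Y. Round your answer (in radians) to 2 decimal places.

From area = ½·x·z·sin Y, we get sin Y = 2·area/(x·z) ≈ 0.67390.
Taking the acute solution, ∠Y ≈ 0.739 rad.

0.74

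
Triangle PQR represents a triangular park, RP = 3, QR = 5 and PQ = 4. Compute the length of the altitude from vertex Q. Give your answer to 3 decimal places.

h_Q ≈ 4.000

Semiperimeter s = (5 + 3 + 4)/2 = 6.
Heron's formula: area = √(6·1·3·2) ≈ 6.
The altitude from Q has length 2·area/RP ≈ 4.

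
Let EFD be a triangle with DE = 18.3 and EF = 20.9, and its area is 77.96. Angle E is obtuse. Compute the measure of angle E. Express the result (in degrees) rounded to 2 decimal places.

From area = ½·DE·EF·sin E, we get sin E = 2·area/(DE·EF) ≈ 0.40767.
Taking the obtuse solution, ∠E ≈ 155.94°.

155.94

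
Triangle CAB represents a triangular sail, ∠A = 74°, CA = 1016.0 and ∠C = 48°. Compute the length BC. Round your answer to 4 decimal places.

1151.6350

The third angle is ∠B = 180° − ∠C − ∠A = 58.00°.
Law of sines: BC = CA·sin A/sin B ≈ 1151.6.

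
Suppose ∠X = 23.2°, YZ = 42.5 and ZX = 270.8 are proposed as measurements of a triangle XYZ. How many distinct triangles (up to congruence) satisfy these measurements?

ZX·sin X = 270.8·sin(23.2°) ≈ 106.7.
Since YZ = 42.5 < 106.7 = ZX sin X, no triangle exists.

0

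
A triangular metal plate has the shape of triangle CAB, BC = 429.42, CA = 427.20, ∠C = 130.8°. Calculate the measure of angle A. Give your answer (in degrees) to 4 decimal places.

By the law of cosines, AB² = BC² + CA² − 2·BC·CA·cos C = 6.0664e+05, so AB ≈ 778.87.
Law of cosines again: cos A = (CA² + AB² − BC²)/(2·CA·AB) ≈ 0.90874, so ∠A ≈ 24.67°.

24.6680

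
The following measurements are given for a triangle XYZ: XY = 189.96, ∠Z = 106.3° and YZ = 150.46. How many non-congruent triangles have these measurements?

YZ·sin Z = 150.46·sin(106.3°) ≈ 144.4.
Since ∠Z is not acute, a triangle exists only if XY > YZ; here XY > YZ, so there is exactly one triangle.

1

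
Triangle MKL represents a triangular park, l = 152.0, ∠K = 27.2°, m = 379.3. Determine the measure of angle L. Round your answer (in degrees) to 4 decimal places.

∠L ≈ 15.8876°

By the law of cosines, k² = l² + m² − 2·l·m·cos K = 64416, so k ≈ 253.8.
Law of cosines again: cos L = (m² + k² − l²)/(2·m·k) ≈ 0.96180, so ∠L ≈ 15.89°.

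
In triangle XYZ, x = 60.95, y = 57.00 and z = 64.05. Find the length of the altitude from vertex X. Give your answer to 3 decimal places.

Semiperimeter s = (60.95 + 57 + 64.05)/2 = 91.
Heron's formula: area = √(91·30.05·34·26.95) ≈ 1582.9.
The altitude from X has length 2·area/x ≈ 51.942.

51.942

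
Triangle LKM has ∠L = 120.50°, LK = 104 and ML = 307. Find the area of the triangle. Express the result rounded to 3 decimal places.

area ≈ 13755.048

Area = ½·ML·LK·sin L ≈ 13755.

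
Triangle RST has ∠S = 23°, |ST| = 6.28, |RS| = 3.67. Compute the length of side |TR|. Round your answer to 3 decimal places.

By the law of cosines, |TR|² = |RS|² + |ST|² − 2·|RS|·|ST|·cos S = 10.476, so |TR| ≈ 3.2367.

3.237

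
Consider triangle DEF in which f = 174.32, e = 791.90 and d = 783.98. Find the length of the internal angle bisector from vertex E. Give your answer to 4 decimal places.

t_E ≈ 208.1829

By the law of cosines, cos E = (f² + d² − e²) / (2·f·d) ≈ 0.06551, so ∠E ≈ 86.24°.
The bisector from E has length 2·f·d·cos(∠E/2)/(f+d) ≈ 208.18.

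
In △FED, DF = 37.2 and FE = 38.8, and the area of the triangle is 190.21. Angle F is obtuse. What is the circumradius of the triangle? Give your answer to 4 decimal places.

R ≈ 142.8971

From area = ½·DF·FE·sin F, we get sin F = 2·area/(DF·FE) ≈ 0.26357.
Taking the obtuse solution, ∠F ≈ 164.72°.
Law of cosines then gives ED ≈ 75.325.
Circumradius = ED/(2 sin F) ≈ 142.9.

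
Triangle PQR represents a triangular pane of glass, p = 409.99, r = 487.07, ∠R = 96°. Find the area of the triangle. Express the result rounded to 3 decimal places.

Law of sines: sin P = p·sin R/r ≈ 0.83714.
Since r ≥ p, only the acute value applies: ∠P ≈ 56.84°.
Then ∠Q = 180° − ∠R − ∠P ≈ 27.16°.
Law of sines gives q = r·sin Q/sin R ≈ 223.57.
Area = ½·r·p·sin Q ≈ 45579.

area ≈ 45579.428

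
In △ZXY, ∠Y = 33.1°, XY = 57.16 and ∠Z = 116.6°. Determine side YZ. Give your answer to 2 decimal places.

32.25

The third angle is ∠X = 180° − ∠Y − ∠Z = 30.30°.
Law of sines: YZ = XY·sin X/sin Z ≈ 32.253.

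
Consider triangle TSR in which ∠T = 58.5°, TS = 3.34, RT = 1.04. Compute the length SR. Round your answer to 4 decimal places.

2.9338

By the law of cosines, SR² = RT² + TS² − 2·RT·TS·cos T = 8.6073, so SR ≈ 2.9338.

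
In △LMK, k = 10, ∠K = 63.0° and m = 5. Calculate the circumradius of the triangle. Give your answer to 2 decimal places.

Law of sines: sin M = m·sin K/k ≈ 0.44550.
Since k ≥ m, only the acute value applies: ∠M ≈ 26.46°.
Then ∠L = 180° − ∠K − ∠M ≈ 90.54°.
Law of sines gives l = k·sin L/sin K ≈ 11.223.
Circumradius = k/(2 sin K) ≈ 5.6116.

5.61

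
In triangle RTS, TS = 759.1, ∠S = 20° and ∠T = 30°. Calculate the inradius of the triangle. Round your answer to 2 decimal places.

80.73

The third angle is ∠R = 180° − ∠T − ∠S = 130.00°.
Law of sines: SR = TS·sin T/sin R ≈ 495.47.
Law of sines: RT = TS·sin S/sin R ≈ 338.92.
Area = ½·TS·SR·sin S ≈ 64318.
Semiperimeter s = (759.1+495.47+338.92)/2 = 796.74.
Inradius = area/s = 64318/796.74 ≈ 80.727.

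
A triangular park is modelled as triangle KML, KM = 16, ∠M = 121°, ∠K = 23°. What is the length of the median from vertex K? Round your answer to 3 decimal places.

The third angle is ∠L = 180° − ∠K − ∠M = 36.00°.
Law of sines: ML = KM·sin K/sin L ≈ 10.636.
Law of sines: LK = KM·sin M/sin L ≈ 23.333.
Median from K: ½√(2·LK² + 2·KM² − ML²) ≈ 19.285.

19.285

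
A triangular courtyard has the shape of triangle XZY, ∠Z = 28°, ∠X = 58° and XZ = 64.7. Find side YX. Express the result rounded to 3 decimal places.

30.449

The third angle is ∠Y = 180° − ∠X − ∠Z = 94.00°.
Law of sines: YX = XZ·sin Z/sin Y ≈ 30.449.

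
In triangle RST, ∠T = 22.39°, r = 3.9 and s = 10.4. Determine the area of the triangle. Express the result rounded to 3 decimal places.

7.725

Area = ½·r·s·sin T ≈ 7.7248.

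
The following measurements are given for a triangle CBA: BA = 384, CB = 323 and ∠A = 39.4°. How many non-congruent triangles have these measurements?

BA·sin A = 384·sin(39.4°) ≈ 243.7.
Since BA sin A < CB < BA (243.7 < 323 < 384), two triangles exist.

2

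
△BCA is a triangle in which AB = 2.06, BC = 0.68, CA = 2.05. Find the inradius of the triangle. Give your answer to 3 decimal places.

Semiperimeter s = (2.05 + 2.06 + 0.68)/2 = 2.395.
Heron's formula: area = √(2.395·0.345·0.335·1.715) ≈ 0.689.
Inradius = area/s = 0.689/2.395 ≈ 0.28768.

0.288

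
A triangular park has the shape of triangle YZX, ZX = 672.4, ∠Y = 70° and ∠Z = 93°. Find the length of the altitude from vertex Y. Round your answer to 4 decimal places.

The third angle is ∠X = 180° − ∠Y − ∠Z = 17.00°.
Law of sines: XY = ZX·sin Z/sin Y ≈ 714.57.
Law of sines: YZ = ZX·sin X/sin Y ≈ 209.21.
Area = ½·ZX·XY·sin X ≈ 70239.
The altitude from Y has length 2·area/ZX ≈ 208.92.

h_Y ≈ 208.9208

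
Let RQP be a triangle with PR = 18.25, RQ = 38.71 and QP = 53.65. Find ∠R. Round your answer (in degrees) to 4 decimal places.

By the law of cosines, cos R = (PR² + RQ² − QP²) / (2·PR·RQ) ≈ -0.74088, so ∠R ≈ 137.81°.

∠R ≈ 137.8062°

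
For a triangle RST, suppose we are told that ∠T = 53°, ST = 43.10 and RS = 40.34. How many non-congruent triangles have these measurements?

2

ST·sin T = 43.10·sin(53°) ≈ 34.42.
Since ST sin T < RS < ST (34.42 < 40.34 < 43.10), two triangles exist.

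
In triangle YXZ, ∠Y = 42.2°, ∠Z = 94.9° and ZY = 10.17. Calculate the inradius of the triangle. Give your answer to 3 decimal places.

The third angle is ∠X = 180° − ∠Z − ∠Y = 42.90°.
Law of sines: XZ = ZY·sin Y/sin X ≈ 10.036.
Law of sines: YX = ZY·sin Z/sin X ≈ 14.885.
Area = ½·ZY·XZ·sin Z ≈ 50.844.
Semiperimeter s = (10.036+10.17+14.885)/2 = 17.545.
Inradius = area/s = 50.844/17.545 ≈ 2.8978.

2.898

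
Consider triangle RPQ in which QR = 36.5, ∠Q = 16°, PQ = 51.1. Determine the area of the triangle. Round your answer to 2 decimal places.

257.05

Area = ½·PQ·QR·sin Q ≈ 257.05.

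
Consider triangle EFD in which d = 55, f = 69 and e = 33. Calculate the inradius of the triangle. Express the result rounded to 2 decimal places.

Semiperimeter s = (33 + 69 + 55)/2 = 78.5.
Heron's formula: area = √(78.5·45.5·9.5·23.5) ≈ 892.97.
Inradius = area/s = 892.97/78.5 ≈ 11.375.

r ≈ 11.38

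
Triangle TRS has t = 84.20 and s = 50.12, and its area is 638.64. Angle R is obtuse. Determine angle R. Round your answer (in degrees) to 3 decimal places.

∠R ≈ 162.382°

From area = ½·s·t·sin R, we get sin R = 2·area/(s·t) ≈ 0.30267.
Taking the obtuse solution, ∠R ≈ 162.38°.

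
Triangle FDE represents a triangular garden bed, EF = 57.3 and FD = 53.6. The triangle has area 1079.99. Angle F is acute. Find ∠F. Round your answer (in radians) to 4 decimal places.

0.7800

From area = ½·EF·FD·sin F, we get sin F = 2·area/(EF·FD) ≈ 0.70328.
Taking the acute solution, ∠F ≈ 0.7800 rad.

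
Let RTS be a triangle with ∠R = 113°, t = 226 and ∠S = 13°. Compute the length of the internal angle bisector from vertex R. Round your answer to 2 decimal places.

t_R ≈ 54.28

The third angle is ∠T = 180° − ∠S − ∠R = 54.00°.
Law of sines: r = t·sin R/sin T ≈ 257.14.
Law of sines: s = t·sin S/sin T ≈ 62.84.
The bisector from R has length 2·t·s·cos(∠R/2)/(t+s) ≈ 54.276.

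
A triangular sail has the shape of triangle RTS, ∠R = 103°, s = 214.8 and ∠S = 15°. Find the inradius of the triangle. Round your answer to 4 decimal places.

87.3272

The third angle is ∠T = 180° − ∠S − ∠R = 62.00°.
Law of sines: r = s·sin R/sin S ≈ 808.65.
Law of sines: t = s·sin T/sin S ≈ 732.78.
Area = ½·s·r·sin T ≈ 76683.
Semiperimeter p = (808.65+732.78+214.8)/2 = 878.12.
Inradius = area/p = 76683/878.12 ≈ 87.327.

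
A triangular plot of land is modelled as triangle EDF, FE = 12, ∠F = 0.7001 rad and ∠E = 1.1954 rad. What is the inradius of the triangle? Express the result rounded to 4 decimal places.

The third angle is ∠D = π − ∠F − ∠E = 1.2461 rad.
Law of sines: DF = FE·sin E/sin D ≈ 11.78.
Law of sines: ED = FE·sin F/sin D ≈ 8.1578.
Area = ½·FE·DF·sin F ≈ 45.538.
Semiperimeter s = (11.78+12+8.1578)/2 = 15.969.
Inradius = area/s = 45.538/15.969 ≈ 2.8517.

r ≈ 2.8517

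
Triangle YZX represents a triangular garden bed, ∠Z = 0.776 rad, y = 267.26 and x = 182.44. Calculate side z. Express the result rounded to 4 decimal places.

187.3813

By the law of cosines, z² = x² + y² − 2·x·y·cos Z = 35112, so z ≈ 187.38.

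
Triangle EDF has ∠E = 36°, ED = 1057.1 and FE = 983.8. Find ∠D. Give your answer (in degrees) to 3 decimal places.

∠D ≈ 65.692°

By the law of cosines, DF² = FE² + ED² − 2·FE·ED·cos E = 4.0261e+05, so DF ≈ 634.51.
Law of cosines again: cos D = (ED² + DF² − FE²)/(2·ED·DF) ≈ 0.41164, so ∠D ≈ 65.69°.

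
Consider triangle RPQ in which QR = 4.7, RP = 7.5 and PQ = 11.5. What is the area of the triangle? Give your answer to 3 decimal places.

Semiperimeter s = (11.5 + 4.7 + 7.5)/2 = 11.85.
Heron's formula: area = √(11.85·0.35·7.15·4.35) ≈ 11.358.

area ≈ 11.358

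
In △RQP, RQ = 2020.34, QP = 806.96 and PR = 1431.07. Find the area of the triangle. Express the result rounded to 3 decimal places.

462516.369

Semiperimeter s = (806.96 + 1431.1 + 2020.3)/2 = 2129.2.
Heron's formula: area = √(2129.2·1322.2·698.12·108.85) ≈ 4.6252e+05.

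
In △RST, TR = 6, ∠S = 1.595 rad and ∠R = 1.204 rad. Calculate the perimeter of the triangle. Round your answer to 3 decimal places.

perimeter ≈ 13.619

The third angle is ∠T = π − ∠R − ∠S = 0.343 rad.
Law of sines: ST = TR·sin R/sin S ≈ 5.6025.
Law of sines: RS = TR·sin T/sin S ≈ 2.0162.
Semiperimeter s = (5.6025+6+2.0162)/2 = 6.8093.
Perimeter = 5.6025 + 6 + 2.0162 = 13.619.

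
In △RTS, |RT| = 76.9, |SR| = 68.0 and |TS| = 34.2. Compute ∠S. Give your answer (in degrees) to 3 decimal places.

91.478

By the law of cosines, cos S = (|TS|² + |SR|² − |RT|²) / (2·|TS|·|SR|) ≈ -0.02579, so ∠S ≈ 91.48°.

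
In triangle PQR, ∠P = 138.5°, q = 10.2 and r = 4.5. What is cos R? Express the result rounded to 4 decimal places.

By the law of cosines, p² = q² + r² − 2·q·r·cos P = 193.04, so p ≈ 13.894.
Law of cosines again: cos R = (p² + q² − r²)/(2·p·q) ≈ 0.97670, so ∠R ≈ 12.39°.

cos R ≈ 0.9767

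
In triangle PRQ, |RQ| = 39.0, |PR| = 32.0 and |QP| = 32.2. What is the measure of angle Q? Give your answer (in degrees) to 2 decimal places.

By the law of cosines, cos Q = (|RQ|² + |QP|² − |PR|²) / (2·|RQ|·|QP|) ≈ 0.61070, so ∠Q ≈ 52.36°.

∠Q ≈ 52.36°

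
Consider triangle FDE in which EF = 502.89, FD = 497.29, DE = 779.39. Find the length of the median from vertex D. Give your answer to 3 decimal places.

m_D ≈ 603.447

Median from D: ½√(2·FD² + 2·DE² − EF²) ≈ 603.45.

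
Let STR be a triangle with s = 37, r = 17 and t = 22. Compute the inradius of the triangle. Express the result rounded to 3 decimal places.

2.974

Semiperimeter p = (37 + 22 + 17)/2 = 38.
Heron's formula: area = √(38·1·16·21) ≈ 113.
Inradius = area/p = 113/38 ≈ 2.9736.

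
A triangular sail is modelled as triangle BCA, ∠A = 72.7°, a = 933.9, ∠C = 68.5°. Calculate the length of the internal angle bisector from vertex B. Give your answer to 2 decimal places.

t_B ≈ 869.50

The third angle is ∠B = 180° − ∠C − ∠A = 38.80°.
Law of sines: b = a·sin B/sin A ≈ 612.91.
Law of sines: c = a·sin C/sin A ≈ 910.09.
The bisector from B has length 2·c·a·cos(∠B/2)/(c+a) ≈ 869.5.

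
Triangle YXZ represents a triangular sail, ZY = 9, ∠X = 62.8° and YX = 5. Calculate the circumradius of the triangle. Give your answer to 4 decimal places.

Law of sines: sin Z = YX·sin X/ZY ≈ 0.49412.
Since ZY ≥ YX, only the acute value applies: ∠Z ≈ 29.61°.
Then ∠Y = 180° − ∠X − ∠Z ≈ 87.59°.
Law of sines gives XZ = ZY·sin Y/sin X ≈ 10.11.
Circumradius = ZY/(2 sin X) ≈ 5.0595.

R ≈ 5.0595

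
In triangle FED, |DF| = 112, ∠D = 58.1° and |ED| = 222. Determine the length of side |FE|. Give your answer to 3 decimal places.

188.547

By the law of cosines, |FE|² = |ED|² + |DF|² − 2·|ED|·|DF|·cos D = 35550, so |FE| ≈ 188.55.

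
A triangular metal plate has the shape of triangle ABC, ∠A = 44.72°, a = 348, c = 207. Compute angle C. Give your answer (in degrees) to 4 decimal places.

∠C ≈ 24.7428°

Law of sines: sin C = c·sin A/a ≈ 0.41855.
Since a ≥ c, only the acute value applies: ∠C ≈ 24.74°.
Then ∠B = 180° − ∠A − ∠C ≈ 110.54°.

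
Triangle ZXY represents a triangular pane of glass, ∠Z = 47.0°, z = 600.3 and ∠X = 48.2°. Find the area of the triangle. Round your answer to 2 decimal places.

area ≈ 182903.42

The third angle is ∠Y = 180° − ∠Z − ∠X = 84.80°.
Law of sines: x = z·sin X/sin Z ≈ 611.89.
Law of sines: y = z·sin Y/sin Z ≈ 817.43.
Area = ½·z·x·sin Y ≈ 1.829e+05.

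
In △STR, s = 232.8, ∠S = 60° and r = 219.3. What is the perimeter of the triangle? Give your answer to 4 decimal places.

696.3846

Law of sines: sin R = r·sin S/s ≈ 0.81580.
Since s ≥ r, only the acute value applies: ∠R ≈ 54.67°.
Then ∠T = 180° − ∠S − ∠R ≈ 65.33°.
Law of sines gives t = s·sin T/sin S ≈ 244.28.
Semiperimeter p = (232.8+244.28+219.3)/2 = 348.19.
Perimeter = 232.8 + 244.28 + 219.3 = 696.38.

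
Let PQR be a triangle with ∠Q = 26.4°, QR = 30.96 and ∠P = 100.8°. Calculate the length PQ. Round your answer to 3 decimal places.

The third angle is ∠R = 180° − ∠P − ∠Q = 52.80°.
Law of sines: PQ = QR·sin R/sin P ≈ 25.105.

25.105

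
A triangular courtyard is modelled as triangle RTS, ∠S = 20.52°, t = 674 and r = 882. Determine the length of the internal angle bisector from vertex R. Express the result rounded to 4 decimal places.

t_R ≈ 241.0041

By the law of cosines, s² = r² + t² − 2·r·t·cos S = 1.187e+05, so s ≈ 344.53.
Law of cosines again: cos R = (t² + s² − r²)/(2·t·s) ≈ -0.44129, so ∠R ≈ 116.19°.
The bisector from R has length 2·t·s·cos(∠R/2)/(t+s) ≈ 241.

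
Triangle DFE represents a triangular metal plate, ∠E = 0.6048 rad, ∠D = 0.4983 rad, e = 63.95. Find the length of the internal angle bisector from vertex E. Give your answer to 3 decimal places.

t_E ≈ 66.840

The third angle is ∠F = π − ∠E − ∠D = 2.0385 rad.
Law of sines: d = e·sin D/sin E ≈ 53.753.
Law of sines: f = e·sin F/sin E ≈ 100.39.
The bisector from E has length 2·d·f·cos(∠E/2)/(d+f) ≈ 66.84.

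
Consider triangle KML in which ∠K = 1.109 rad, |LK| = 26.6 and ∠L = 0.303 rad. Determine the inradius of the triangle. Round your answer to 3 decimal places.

r ≈ 3.258

The third angle is ∠M = π − ∠L − ∠K = 1.730 rad.
Law of sines: |ML| = |LK|·sin K/sin M ≈ 24.117.
Law of sines: |KM| = |LK|·sin L/sin M ≈ 8.0382.
Area = ½·|LK|·|ML|·sin L ≈ 95.709.
Semiperimeter s = (24.117+26.6+8.0382)/2 = 29.378.
Inradius = area/s = 95.709/29.378 ≈ 3.2579.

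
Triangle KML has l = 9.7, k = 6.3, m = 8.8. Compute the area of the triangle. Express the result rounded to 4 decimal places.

area ≈ 27.1150

Semiperimeter s = (6.3 + 8.8 + 9.7)/2 = 12.4.
Heron's formula: area = √(12.4·6.1·3.6·2.7) ≈ 27.115.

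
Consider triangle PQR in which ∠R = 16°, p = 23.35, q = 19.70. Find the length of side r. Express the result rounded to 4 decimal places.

By the law of cosines, r² = p² + q² − 2·p·q·cos R = 48.961, so r ≈ 6.9972.

6.9972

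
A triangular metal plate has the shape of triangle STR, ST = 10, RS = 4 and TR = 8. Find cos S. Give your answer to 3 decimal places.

cos S ≈ 0.650

By the law of cosines, cos S = (RS² + ST² − TR²) / (2·RS·ST) ≈ 0.65000, so ∠S ≈ 49.46°.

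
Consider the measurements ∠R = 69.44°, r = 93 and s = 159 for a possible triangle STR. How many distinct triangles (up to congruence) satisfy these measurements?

s·sin R = 159·sin(69.44°) ≈ 148.9.
Since r = 93 < 148.9 = s sin R, no triangle exists.

0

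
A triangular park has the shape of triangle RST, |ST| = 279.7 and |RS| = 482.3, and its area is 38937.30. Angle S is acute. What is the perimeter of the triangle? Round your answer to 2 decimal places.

perimeter ≈ 1062.90

From area = ½·|RS|·|ST|·sin S, we get sin S = 2·area/(|RS|·|ST|) ≈ 0.57728.
Taking the acute solution, ∠S ≈ 35.26°.
Law of cosines then gives |TR| ≈ 300.9.
Perimeter = 279.7 + 300.9 + 482.3 = 1062.9.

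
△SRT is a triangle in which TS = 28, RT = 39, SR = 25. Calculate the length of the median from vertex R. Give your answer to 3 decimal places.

Median from R: ½√(2·SR² + 2·RT² − TS²) ≈ 29.614.

29.614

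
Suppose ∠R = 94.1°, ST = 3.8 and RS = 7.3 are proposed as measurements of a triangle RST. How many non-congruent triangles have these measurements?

RS·sin R = 7.3·sin(94.1°) ≈ 7.281.
Since ∠R is not acute, a triangle exists only if ST > RS; here ST ≤ RS, so there is no triangle.

0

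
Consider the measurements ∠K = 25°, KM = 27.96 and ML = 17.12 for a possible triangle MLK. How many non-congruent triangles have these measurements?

2

KM·sin K = 27.96·sin(25°) ≈ 11.82.
Since KM sin K < ML < KM (11.82 < 17.12 < 27.96), two triangles exist.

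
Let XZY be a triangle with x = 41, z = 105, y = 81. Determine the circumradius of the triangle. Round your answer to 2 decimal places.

57.82

By the law of cosines, cos X = (z² + y² − x²) / (2·z·y) ≈ 0.93504, so ∠X ≈ 20.77°.
Circumradius = x/(2 sin X) ≈ 57.82.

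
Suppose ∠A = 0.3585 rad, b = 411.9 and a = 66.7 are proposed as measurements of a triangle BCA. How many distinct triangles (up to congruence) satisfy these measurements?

0

b·sin A = 411.9·sin(0.3585 rad) ≈ 144.5.
Since a = 66.7 < 144.5 = b sin A, no triangle exists.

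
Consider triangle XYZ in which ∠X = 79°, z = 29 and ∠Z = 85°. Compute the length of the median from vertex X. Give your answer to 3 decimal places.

The third angle is ∠Y = 180° − ∠Z − ∠X = 16.00°.
Law of sines: x = z·sin X/sin Z ≈ 28.576.
Law of sines: y = z·sin Y/sin Z ≈ 8.024.
Median from X: ½√(2·y² + 2·z² − x²) ≈ 15.765.

m_X ≈ 15.765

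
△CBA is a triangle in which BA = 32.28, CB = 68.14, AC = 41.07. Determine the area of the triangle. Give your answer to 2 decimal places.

Semiperimeter s = (32.28 + 41.07 + 68.14)/2 = 70.745.
Heron's formula: area = √(70.745·38.465·29.675·2.605) ≈ 458.65.

458.65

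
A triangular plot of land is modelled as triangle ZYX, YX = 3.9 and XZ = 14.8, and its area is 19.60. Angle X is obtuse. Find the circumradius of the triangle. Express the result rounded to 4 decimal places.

R ≈ 13.1491

From area = ½·YX·XZ·sin X, we get sin X = 2·area/(YX·XZ) ≈ 0.67914.
Taking the obtuse solution, ∠X ≈ 137.22°.
Law of cosines then gives ZY ≈ 17.86.
Circumradius = ZY/(2 sin X) ≈ 13.149.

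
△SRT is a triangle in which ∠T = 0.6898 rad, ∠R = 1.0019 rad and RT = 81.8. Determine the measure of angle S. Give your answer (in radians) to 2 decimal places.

The third angle is ∠S = π − ∠R − ∠T = 1.4499 rad.

∠S ≈ 1.45 rad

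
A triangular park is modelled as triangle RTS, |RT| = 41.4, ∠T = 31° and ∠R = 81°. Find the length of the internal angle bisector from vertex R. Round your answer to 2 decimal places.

The third angle is ∠S = 180° − ∠R − ∠T = 68.00°.
Law of sines: |TS| = |RT|·sin R/sin S ≈ 44.102.
Law of sines: |SR| = |RT|·sin T/sin S ≈ 22.997.
The bisector from R has length 2·|SR|·|RT|·cos(∠R/2)/(|SR|+|RT|) ≈ 22.484.

22.48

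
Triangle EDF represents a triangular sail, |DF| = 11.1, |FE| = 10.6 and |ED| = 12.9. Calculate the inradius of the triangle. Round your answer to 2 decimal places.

r ≈ 3.25

Semiperimeter s = (11.1 + 10.6 + 12.9)/2 = 17.3.
Heron's formula: area = √(17.3·6.2·6.7·4.4) ≈ 56.232.
Inradius = area/s = 56.232/17.3 ≈ 3.2504.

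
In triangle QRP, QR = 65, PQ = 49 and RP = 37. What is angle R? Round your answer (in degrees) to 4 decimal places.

∠R ≈ 48.4077°

By the law of cosines, cos R = (QR² + RP² − PQ²) / (2·QR·RP) ≈ 0.66383, so ∠R ≈ 48.41°.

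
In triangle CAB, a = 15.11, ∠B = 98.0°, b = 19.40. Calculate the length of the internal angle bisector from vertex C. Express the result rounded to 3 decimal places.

16.349

Law of sines: sin A = a·sin B/b ≈ 0.77129.
Since b ≥ a, only the acute value applies: ∠A ≈ 50.47°.
Then ∠C = 180° − ∠B − ∠A ≈ 31.53°.
Law of sines gives c = b·sin C/sin B ≈ 10.245.
The bisector from C has length 2·a·b·cos(∠C/2)/(a+b) ≈ 16.349.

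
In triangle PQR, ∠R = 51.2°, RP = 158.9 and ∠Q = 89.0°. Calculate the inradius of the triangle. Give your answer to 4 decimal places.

The third angle is ∠P = 180° − ∠Q − ∠R = 39.80°.
Law of sines: QR = RP·sin P/sin Q ≈ 101.73.
Law of sines: PQ = RP·sin R/sin Q ≈ 123.86.
Area = ½·RP·QR·sin R ≈ 6298.9.
Semiperimeter s = (101.73+158.9+123.86)/2 = 192.24.
Inradius = area/s = 6298.9/192.24 ≈ 32.765.

32.7654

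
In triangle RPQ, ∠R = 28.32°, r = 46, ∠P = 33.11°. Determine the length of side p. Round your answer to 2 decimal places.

The third angle is ∠Q = 180° − ∠R − ∠P = 118.57°.
Law of sines: p = r·sin P/sin R ≈ 52.967.

52.97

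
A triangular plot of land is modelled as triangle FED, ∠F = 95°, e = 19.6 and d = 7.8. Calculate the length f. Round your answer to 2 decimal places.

By the law of cosines, f² = e² + d² − 2·e·d·cos F = 471.65, so f ≈ 21.717.

21.72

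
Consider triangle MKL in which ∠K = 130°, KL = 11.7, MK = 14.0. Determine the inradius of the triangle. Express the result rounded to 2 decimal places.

By the law of cosines, LM² = MK² + KL² − 2·MK·KL·cos K = 543.47, so LM ≈ 23.312.
Area = ½·MK·KL·sin K ≈ 62.739.
Semiperimeter s = (11.7+23.312+14)/2 = 24.506.
Inradius = area/s = 62.739/24.506 ≈ 2.5601.

2.56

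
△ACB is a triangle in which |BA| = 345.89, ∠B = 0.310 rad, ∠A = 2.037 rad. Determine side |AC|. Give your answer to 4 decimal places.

147.8699

The third angle is ∠C = π − ∠B − ∠A = 0.795 rad.
Law of sines: |AC| = |BA|·sin B/sin C ≈ 147.87.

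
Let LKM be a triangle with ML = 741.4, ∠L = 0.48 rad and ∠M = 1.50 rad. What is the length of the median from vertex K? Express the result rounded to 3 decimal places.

The third angle is ∠K = π − ∠M − ∠L = 1.162 rad.
Law of sines: KM = ML·sin L/sin K ≈ 373.17.
Law of sines: LK = ML·sin M/sin K ≈ 806.1.
Median from K: ½√(2·LK² + 2·KM² − ML²) ≈ 507.06.

507.056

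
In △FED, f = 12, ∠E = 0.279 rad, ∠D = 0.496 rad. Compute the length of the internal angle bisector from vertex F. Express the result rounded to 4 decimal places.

The third angle is ∠F = π − ∠E − ∠D = 2.367 rad.
Law of sines: e = f·sin E/sin F ≈ 4.723.
Law of sines: d = f·sin D/sin F ≈ 8.1618.
The bisector from F has length 2·e·d·cos(∠F/2)/(e+d) ≈ 2.261.

2.2610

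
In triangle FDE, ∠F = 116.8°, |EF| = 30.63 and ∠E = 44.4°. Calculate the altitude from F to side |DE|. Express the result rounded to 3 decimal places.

21.431

The third angle is ∠D = 180° − ∠E − ∠F = 18.80°.
Law of sines: |DE| = |EF|·sin F/sin D ≈ 84.837.
Law of sines: |FD| = |EF|·sin E/sin D ≈ 66.5.
Area = ½·|EF|·|DE|·sin E ≈ 909.05.
The altitude from F has length 2·area/|DE| ≈ 21.431.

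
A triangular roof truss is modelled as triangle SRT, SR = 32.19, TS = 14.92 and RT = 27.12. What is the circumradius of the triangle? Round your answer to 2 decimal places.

16.17

By the law of cosines, cos S = (TS² + SR² − RT²) / (2·TS·SR) ≈ 0.54480, so ∠S ≈ 0.995 rad.
Circumradius = RT/(2 sin S) ≈ 16.17.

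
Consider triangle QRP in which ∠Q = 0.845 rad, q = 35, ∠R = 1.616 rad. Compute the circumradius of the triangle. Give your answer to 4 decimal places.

23.3966

The third angle is ∠P = π − ∠Q − ∠R = 0.681 rad.
Law of sines: r = q·sin R/sin Q ≈ 46.745.
Law of sines: p = q·sin P/sin Q ≈ 29.445.
Circumradius = q/(2 sin Q) ≈ 23.397.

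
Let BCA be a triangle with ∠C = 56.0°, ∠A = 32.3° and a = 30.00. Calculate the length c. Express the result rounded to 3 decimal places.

46.544

The third angle is ∠B = 180° − ∠C − ∠A = 91.70°.
Law of sines: c = a·sin C/sin A ≈ 46.544.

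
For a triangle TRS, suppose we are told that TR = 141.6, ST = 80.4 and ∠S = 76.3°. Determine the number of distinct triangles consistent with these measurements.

1

ST·sin S = 80.4·sin(76.3°) ≈ 78.11.
Since TR ≥ ST, exactly one triangle exists.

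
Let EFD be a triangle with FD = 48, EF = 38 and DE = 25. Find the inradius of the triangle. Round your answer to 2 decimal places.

Semiperimeter s = (48 + 25 + 38)/2 = 55.5.
Heron's formula: area = √(55.5·7.5·30.5·17.5) ≈ 471.35.
Inradius = area/s = 471.35/55.5 ≈ 8.4928.

r ≈ 8.49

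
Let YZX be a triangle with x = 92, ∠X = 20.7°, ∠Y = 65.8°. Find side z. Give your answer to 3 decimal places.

259.788

The third angle is ∠Z = 180° − ∠X − ∠Y = 93.50°.
Law of sines: z = x·sin Z/sin X ≈ 259.79.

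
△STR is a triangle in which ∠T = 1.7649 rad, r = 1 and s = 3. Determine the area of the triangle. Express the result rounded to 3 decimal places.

Area = ½·r·s·sin T ≈ 1.4718.

area ≈ 1.472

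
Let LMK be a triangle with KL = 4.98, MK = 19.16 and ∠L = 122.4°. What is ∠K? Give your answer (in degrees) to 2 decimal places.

Law of sines: sin M = KL·sin L/MK ≈ 0.21945.
Since MK ≥ KL, only the acute value applies: ∠M ≈ 12.68°.
Then ∠K = 180° − ∠L − ∠M ≈ 44.92°.

∠K ≈ 44.92°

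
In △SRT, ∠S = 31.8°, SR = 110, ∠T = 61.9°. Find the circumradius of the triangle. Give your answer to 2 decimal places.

The third angle is ∠R = 180° − ∠T − ∠S = 86.30°.
Law of sines: RT = SR·sin S/sin T ≈ 65.711.
Law of sines: TS = SR·sin R/sin T ≈ 124.44.
Circumradius = SR/(2 sin T) ≈ 62.349.

62.35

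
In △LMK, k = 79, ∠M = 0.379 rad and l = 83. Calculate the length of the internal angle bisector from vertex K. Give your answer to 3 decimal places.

By the law of cosines, m² = k² + l² − 2·k·l·cos M = 946.63, so m ≈ 30.767.
Law of cosines again: cos K = (l² + m² − k²)/(2·l·m) ≈ 0.31222, so ∠K ≈ 1.253 rad.
The bisector from K has length 2·l·m·cos(∠K/2)/(l+m) ≈ 36.364.

36.364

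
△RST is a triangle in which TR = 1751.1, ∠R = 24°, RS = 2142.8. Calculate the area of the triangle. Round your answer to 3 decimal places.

area ≈ 763090.224

Area = ½·TR·RS·sin R ≈ 7.6309e+05.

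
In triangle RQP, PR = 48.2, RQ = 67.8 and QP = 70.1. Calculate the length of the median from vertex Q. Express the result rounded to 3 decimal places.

Median from Q: ½√(2·RQ² + 2·QP² − PR²) ≈ 64.611.

m_Q ≈ 64.611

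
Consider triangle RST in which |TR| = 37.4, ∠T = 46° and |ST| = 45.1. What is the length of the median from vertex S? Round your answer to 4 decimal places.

m_S ≈ 34.8137

By the law of cosines, |RS|² = |ST|² + |TR|² − 2·|ST|·|TR|·cos T = 1089.4, so |RS| ≈ 33.005.
Median from S: ½√(2·|RS|² + 2·|ST|² − |TR|²) ≈ 34.814.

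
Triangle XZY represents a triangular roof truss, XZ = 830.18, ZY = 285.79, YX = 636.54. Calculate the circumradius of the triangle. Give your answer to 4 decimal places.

By the law of cosines, cos X = (YX² + XZ² − ZY²) / (2·YX·XZ) ≈ 0.95820, so ∠X ≈ 16.62°.
Circumradius = ZY/(2 sin X) ≈ 499.45.

499.4504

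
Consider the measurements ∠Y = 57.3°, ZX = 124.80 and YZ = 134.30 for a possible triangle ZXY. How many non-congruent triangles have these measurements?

YZ·sin Y = 134.30·sin(57.3°) ≈ 113.
Since YZ sin Y < ZX < YZ (113 < 124.80 < 134.30), two triangles exist.

2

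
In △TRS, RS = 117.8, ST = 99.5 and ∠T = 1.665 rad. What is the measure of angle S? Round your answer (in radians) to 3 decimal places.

∠S ≈ 0.478 rad

Law of sines: sin R = ST·sin T/RS ≈ 0.84091.
Since RS ≥ ST, only the acute value applies: ∠R ≈ 0.999 rad.
Then ∠S = π − ∠T − ∠R ≈ 0.478 rad.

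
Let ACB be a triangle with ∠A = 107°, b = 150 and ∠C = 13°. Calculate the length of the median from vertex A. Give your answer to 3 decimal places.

The third angle is ∠B = 180° − ∠A − ∠C = 60.00°.
Law of sines: a = b·sin A/sin B ≈ 165.64.
Law of sines: c = b·sin C/sin B ≈ 38.963.
Median from A: ½√(2·c² + 2·b² − a²) ≈ 71.765.

m_A ≈ 71.765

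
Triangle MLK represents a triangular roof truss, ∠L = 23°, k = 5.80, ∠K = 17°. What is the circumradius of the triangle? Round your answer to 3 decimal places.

9.919

The third angle is ∠M = 180° − ∠L − ∠K = 140.00°.
Law of sines: m = k·sin M/sin K ≈ 12.751.
Law of sines: l = k·sin L/sin K ≈ 7.7512.
Circumradius = k/(2 sin K) ≈ 9.9189.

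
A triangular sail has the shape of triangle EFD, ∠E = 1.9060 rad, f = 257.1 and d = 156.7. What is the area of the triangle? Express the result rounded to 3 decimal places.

Area = ½·f·d·sin E ≈ 19023.

area ≈ 19022.649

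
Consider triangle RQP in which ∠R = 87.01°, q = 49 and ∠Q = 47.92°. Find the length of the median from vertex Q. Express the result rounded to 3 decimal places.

The third angle is ∠P = 180° − ∠R − ∠Q = 45.07°.
Law of sines: r = q·sin R/sin Q ≈ 65.929.
Law of sines: p = q·sin P/sin Q ≈ 46.74.
Median from Q: ½√(2·p² + 2·r² − q²) ≈ 51.627.

51.627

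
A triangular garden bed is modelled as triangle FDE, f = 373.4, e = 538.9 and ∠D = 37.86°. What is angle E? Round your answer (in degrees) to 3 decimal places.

98.947

By the law of cosines, d² = e² + f² − 2·e·f·cos D = 1.121e+05, so d ≈ 334.81.
Law of cosines again: cos E = (f² + d² − e²)/(2·f·d) ≈ -0.15551, so ∠E ≈ 98.95°.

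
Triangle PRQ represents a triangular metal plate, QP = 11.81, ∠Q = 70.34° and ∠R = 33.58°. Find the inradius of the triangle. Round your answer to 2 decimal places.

The third angle is ∠P = 180° − ∠R − ∠Q = 76.08°.
Law of sines: RQ = QP·sin P/sin R ≈ 20.725.
Law of sines: PR = QP·sin Q/sin R ≈ 20.108.
Area = ½·QP·RQ·sin Q ≈ 115.25.
Semiperimeter s = (20.725+11.81+20.108)/2 = 26.321.
Inradius = area/s = 115.25/26.321 ≈ 4.3785.

r ≈ 4.38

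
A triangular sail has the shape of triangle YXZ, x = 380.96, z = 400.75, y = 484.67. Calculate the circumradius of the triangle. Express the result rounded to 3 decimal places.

By the law of cosines, cos Y = (x² + z² − y²) / (2·x·z) ≈ 0.23196, so ∠Y ≈ 76.59°.
Circumradius = y/(2 sin Y) ≈ 249.13.

R ≈ 249.130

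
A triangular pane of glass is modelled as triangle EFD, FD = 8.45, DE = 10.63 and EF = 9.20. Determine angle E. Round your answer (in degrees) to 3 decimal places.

By the law of cosines, cos E = (DE² + EF² − FD²) / (2·DE·EF) ≈ 0.64540, so ∠E ≈ 49.80°.

49.805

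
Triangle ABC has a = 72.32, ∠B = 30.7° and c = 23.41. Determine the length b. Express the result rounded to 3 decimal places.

53.542

By the law of cosines, b² = c² + a² − 2·c·a·cos B = 2866.7, so b ≈ 53.542.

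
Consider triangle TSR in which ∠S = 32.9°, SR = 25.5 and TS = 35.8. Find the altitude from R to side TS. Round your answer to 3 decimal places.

By the law of cosines, RT² = TS² + SR² − 2·TS·SR·cos S = 398.91, so RT ≈ 19.973.
Area = ½·TS·SR·sin S ≈ 247.93.
The altitude from R has length 2·area/TS ≈ 13.851.

h_R ≈ 13.851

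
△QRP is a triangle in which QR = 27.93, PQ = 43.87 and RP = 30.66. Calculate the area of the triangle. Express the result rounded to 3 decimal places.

Semiperimeter s = (30.66 + 43.87 + 27.93)/2 = 51.23.
Heron's formula: area = √(51.23·20.57·7.36·23.3) ≈ 425.1.

425.105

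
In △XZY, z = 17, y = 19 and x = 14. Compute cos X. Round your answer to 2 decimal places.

By the law of cosines, cos X = (z² + y² − x²) / (2·z·y) ≈ 0.70279, so ∠X ≈ 45.35°.

cos X ≈ 0.70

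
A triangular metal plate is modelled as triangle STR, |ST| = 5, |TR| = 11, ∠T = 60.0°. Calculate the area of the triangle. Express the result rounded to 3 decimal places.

Area = ½·|ST|·|TR|·sin T ≈ 23.816.

area ≈ 23.816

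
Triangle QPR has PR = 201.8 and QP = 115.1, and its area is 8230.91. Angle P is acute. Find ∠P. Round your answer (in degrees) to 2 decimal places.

∠P ≈ 45.13°

From area = ½·QP·PR·sin P, we get sin P = 2·area/(QP·PR) ≈ 0.70873.
Taking the acute solution, ∠P ≈ 45.13°.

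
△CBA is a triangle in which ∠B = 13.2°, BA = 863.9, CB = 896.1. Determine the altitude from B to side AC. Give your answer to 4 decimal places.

By the law of cosines, AC² = CB² + BA² − 2·CB·BA·cos B = 41944, so AC ≈ 204.8.
Area = ½·CB·BA·sin B ≈ 88388.
The altitude from B has length 2·area/AC ≈ 863.15.

863.1514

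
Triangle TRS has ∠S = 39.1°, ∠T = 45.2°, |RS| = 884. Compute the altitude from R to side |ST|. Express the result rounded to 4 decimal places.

557.5174

The third angle is ∠R = 180° − ∠S − ∠T = 95.70°.
Law of sines: |ST| = |RS|·sin R/sin T ≈ 1239.7.
Law of sines: |TR| = |RS|·sin S/sin T ≈ 785.71.
Area = ½·|RS|·|ST|·sin S ≈ 3.4557e+05.
The altitude from R has length 2·area/|ST| ≈ 557.52.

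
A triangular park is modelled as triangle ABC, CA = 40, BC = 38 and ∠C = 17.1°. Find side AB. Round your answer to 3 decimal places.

By the law of cosines, AB² = BC² + CA² − 2·BC·CA·cos C = 138.39, so AB ≈ 11.764.

11.764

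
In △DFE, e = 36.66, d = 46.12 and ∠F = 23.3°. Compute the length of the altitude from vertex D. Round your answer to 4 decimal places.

h_D ≈ 14.5007

By the law of cosines, f² = e² + d² − 2·e·d·cos F = 365.27, so f ≈ 19.112.
Area = ½·e·d·sin F ≈ 334.39.
The altitude from D has length 2·area/d ≈ 14.501.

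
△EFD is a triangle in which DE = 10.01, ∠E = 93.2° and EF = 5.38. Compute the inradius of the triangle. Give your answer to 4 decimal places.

By the law of cosines, FD² = DE² + EF² − 2·DE·EF·cos E = 135.16, so FD ≈ 11.626.
Area = ½·DE·EF·sin E ≈ 26.885.
Semiperimeter s = (11.626+10.01+5.38)/2 = 13.508.
Inradius = area/s = 26.885/13.508 ≈ 1.9903.

1.9903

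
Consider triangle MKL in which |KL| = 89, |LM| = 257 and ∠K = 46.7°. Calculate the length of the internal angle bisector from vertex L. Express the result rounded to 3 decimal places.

67.399

Law of sines: sin M = |KL|·sin K/|LM| ≈ 0.25203.
Since |LM| ≥ |KL|, only the acute value applies: ∠M ≈ 14.60°.
Then ∠L = 180° − ∠K − ∠M ≈ 118.70°.
Law of sines gives |MK| = |LM|·sin L/sin K ≈ 309.74.
The bisector from L has length 2·|KL|·|LM|·cos(∠L/2)/(|KL|+|LM|) ≈ 67.399.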